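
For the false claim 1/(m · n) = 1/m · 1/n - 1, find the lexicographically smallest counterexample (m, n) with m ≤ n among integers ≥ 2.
(m, n) = (2, 2)

Substituting (2, 2) into the claim:
LHS = 1/(2 · 2) = 1/4
RHS = 1/2 · 1/2 - 1 = -3/4

Since LHS ≠ RHS, this pair disproves the claim, and no lexicographically smaller pair (m ≤ n, integers ≥ 2) does.

For instance (2, 9) is also a counterexample (LHS = 1/18, RHS = -17/18), but it's lexicographically larger.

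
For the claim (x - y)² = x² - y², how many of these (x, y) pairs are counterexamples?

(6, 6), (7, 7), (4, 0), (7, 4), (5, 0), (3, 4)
Testing each pair:
(6, 6): LHS = 0, RHS = 0 → satisfies claim
(7, 7): LHS = 0, RHS = 0 → satisfies claim
(4, 0): LHS = 16, RHS = 16 → satisfies claim
(7, 4): LHS = 9, RHS = 33 → counterexample
(5, 0): LHS = 25, RHS = 25 → satisfies claim
(3, 4): LHS = 1, RHS = -7 → counterexample

That makes 2 counterexamples.

Answer: 2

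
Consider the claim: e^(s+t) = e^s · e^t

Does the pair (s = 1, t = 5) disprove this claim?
No

Substituting s = 1, t = 5:
LHS = e^(1+5) = e^6 ≈ 403.4
RHS = e^1 · e^5 = e^6 ≈ 403.4

The sides agree, so this pair does not disprove the claim.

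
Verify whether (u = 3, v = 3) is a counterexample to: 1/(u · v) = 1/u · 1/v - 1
Substituting u = 3, v = 3:
LHS = 1/(3 · 3) = 1/9
RHS = 1/3 · 1/3 - 1 = -8/9

Since LHS ≠ RHS, this pair disproves the claim.

Answer: Yes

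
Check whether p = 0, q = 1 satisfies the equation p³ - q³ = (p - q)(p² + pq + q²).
Holds

Substituting p = 0, q = 1:

LHS = 0³ - 1³ = -1
RHS = (0 - 1)(0² + 0·1 + 1²) = -1

LHS = RHS, so the equation holds at this point.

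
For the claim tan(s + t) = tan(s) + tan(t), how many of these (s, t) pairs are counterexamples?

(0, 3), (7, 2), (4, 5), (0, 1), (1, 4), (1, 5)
Testing each pair:
(0, 3): LHS = tan(3) ≈ -0.1425, RHS = tan(3) ≈ -0.1425 → satisfies claim
(7, 2): LHS = tan(9) ≈ -0.4523, RHS = tan(2) + tan(7) ≈ -1.314 → counterexample
(4, 5): LHS = tan(9) ≈ -0.4523, RHS = tan(5) + tan(4) ≈ -2.223 → counterexample
(0, 1): LHS = tan(1) ≈ 1.557, RHS = tan(1) ≈ 1.557 → satisfies claim
(1, 4): LHS = tan(5) ≈ -3.381, RHS = tan(4) + tan(1) ≈ 2.715 → counterexample
(1, 5): LHS = tan(6) ≈ -0.291, RHS = tan(5) + tan(1) ≈ -1.823 → counterexample

That makes 4 counterexamples.

Answer: 4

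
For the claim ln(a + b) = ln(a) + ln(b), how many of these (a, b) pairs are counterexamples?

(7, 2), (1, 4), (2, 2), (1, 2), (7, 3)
Testing each pair:
(7, 2): LHS = ln(9) ≈ 2.197, RHS = ln(2) + ln(7) ≈ 2.639 → counterexample
(1, 4): LHS = ln(5) ≈ 1.609, RHS = ln(4) ≈ 1.386 → counterexample
(2, 2): LHS = ln(4) ≈ 1.386, RHS = 2·ln(2) ≈ 1.386 → satisfies claim
(1, 2): LHS = ln(3) ≈ 1.099, RHS = ln(2) ≈ 0.6931 → counterexample
(7, 3): LHS = ln(10) ≈ 2.303, RHS = ln(3) + ln(7) ≈ 3.045 → counterexample

That makes 4 counterexamples.

Answer: 4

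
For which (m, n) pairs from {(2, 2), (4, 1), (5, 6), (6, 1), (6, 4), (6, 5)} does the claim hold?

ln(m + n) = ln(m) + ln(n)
(2, 2)

Testing each pair:
(2, 2): LHS = ln(4) ≈ 1.386, RHS = 2·ln(2) ≈ 1.386 → holds
(4, 1): LHS = ln(5) ≈ 1.609, RHS = ln(4) ≈ 1.386 → fails
(5, 6): LHS = ln(11) ≈ 2.398, RHS = ln(5) + ln(6) ≈ 3.401 → fails
(6, 1): LHS = ln(7) ≈ 1.946, RHS = ln(6) ≈ 1.792 → fails
(6, 4): LHS = ln(10) ≈ 2.303, RHS = ln(4) + ln(6) ≈ 3.178 → fails
(6, 5): LHS = ln(11) ≈ 2.398, RHS = ln(5) + ln(6) ≈ 3.401 → fails

1 of 6 pairs satisfies the claim.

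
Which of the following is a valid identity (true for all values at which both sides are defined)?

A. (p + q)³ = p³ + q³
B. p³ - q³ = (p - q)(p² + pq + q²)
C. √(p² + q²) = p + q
A: fails at (1, 2) — LHS = 27, RHS = 9.
B: holds — e.g. at (5, 5), both sides equal 0.
C: fails at (2, 3) — LHS = √(13) ≈ 3.606, RHS = 5.

Answer: B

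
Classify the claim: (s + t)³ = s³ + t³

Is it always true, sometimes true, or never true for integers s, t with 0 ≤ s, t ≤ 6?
Sometimes true

It holds at (s, t) = (0, 4) (both sides equal 64), but fails at (s, t) = (4, 1) (LHS = 125, RHS = 65).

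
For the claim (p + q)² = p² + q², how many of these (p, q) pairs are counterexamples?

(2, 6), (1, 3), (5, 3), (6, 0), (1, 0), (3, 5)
4

Testing each pair:
(2, 6): LHS = 64, RHS = 40 → counterexample
(1, 3): LHS = 16, RHS = 10 → counterexample
(5, 3): LHS = 64, RHS = 34 → counterexample
(6, 0): LHS = 36, RHS = 36 → satisfies claim
(1, 0): LHS = 1, RHS = 1 → satisfies claim
(3, 5): LHS = 64, RHS = 34 → counterexample

That makes 4 counterexamples.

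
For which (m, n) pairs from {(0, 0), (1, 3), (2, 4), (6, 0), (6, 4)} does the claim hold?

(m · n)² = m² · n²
All pairs

Testing each pair:
(0, 0): LHS = 0, RHS = 0 → holds
(1, 3): LHS = 9, RHS = 9 → holds
(2, 4): LHS = 64, RHS = 64 → holds
(6, 0): LHS = 0, RHS = 0 → holds
(6, 4): LHS = 576, RHS = 576 → holds

Every pair satisfies the claim.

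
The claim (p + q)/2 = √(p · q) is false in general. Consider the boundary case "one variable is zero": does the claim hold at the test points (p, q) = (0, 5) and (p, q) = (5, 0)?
At (0, 5): LHS = 5/2 ≠ RHS = 0
At (5, 0): LHS = 5/2 ≠ RHS = 0

Answer: No, fails at both test points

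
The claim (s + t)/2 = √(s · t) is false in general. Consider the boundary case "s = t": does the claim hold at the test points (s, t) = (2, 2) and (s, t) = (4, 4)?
Yes, holds at both test points

At (2, 2): LHS = 2, RHS = 2 → equal
At (4, 4): LHS = 4, RHS = 4 → equal

So the claim does hold at both of these boundary points, even though it is not an identity.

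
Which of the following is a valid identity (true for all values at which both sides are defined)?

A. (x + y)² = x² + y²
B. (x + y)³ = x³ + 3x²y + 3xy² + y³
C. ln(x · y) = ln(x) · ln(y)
A: fails at (1, 1) — LHS = 4, RHS = 2.
B: holds — e.g. at (3, 3), both sides equal 216.
C: fails at (1, 5) — LHS = ln(5) ≈ 1.609, RHS = 0.

Answer: B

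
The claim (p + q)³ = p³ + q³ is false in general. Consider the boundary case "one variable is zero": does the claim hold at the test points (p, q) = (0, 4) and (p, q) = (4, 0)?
Yes, holds at both test points

At (0, 4): LHS = 64, RHS = 64 → equal
At (4, 0): LHS = 64, RHS = 64 → equal

So the claim does hold at both of these boundary points, even though it is not an identity.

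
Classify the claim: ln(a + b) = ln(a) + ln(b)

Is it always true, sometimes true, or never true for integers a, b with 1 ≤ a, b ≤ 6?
Sometimes true

It holds at (a, b) = (2, 2) (both sides equal ln(4) ≈ 1.386), but fails at (a, b) = (1, 2) (LHS = ln(3) ≈ 1.099, RHS = ln(2) ≈ 0.6931).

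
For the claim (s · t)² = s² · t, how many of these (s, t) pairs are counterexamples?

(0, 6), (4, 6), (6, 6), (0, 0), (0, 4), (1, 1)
2

Testing each pair:
(0, 6): LHS = 0, RHS = 0 → satisfies claim
(4, 6): LHS = 576, RHS = 96 → counterexample
(6, 6): LHS = 1296, RHS = 216 → counterexample
(0, 0): LHS = 0, RHS = 0 → satisfies claim
(0, 4): LHS = 0, RHS = 0 → satisfies claim
(1, 1): LHS = 1, RHS = 1 → satisfies claim

That makes 2 counterexamples.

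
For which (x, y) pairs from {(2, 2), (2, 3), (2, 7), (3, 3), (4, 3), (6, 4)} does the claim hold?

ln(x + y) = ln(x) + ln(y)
Testing each pair:
(2, 2): LHS = ln(4) ≈ 1.386, RHS = 2·ln(2) ≈ 1.386 → holds
(2, 3): LHS = ln(5) ≈ 1.609, RHS = ln(2) + ln(3) ≈ 1.792 → fails
(2, 7): LHS = ln(9) ≈ 2.197, RHS = ln(2) + ln(7) ≈ 2.639 → fails
(3, 3): LHS = ln(6) ≈ 1.792, RHS = 2·ln(3) ≈ 2.197 → fails
(4, 3): LHS = ln(7) ≈ 1.946, RHS = ln(3) + ln(4) ≈ 2.485 → fails
(6, 4): LHS = ln(10) ≈ 2.303, RHS = ln(4) + ln(6) ≈ 3.178 → fails

1 of 6 pairs satisfies the claim.

Answer: (2, 2)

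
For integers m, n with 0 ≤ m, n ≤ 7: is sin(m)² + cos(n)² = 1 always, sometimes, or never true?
It holds at (m, n) = (3, 3) (both sides equal 1), but fails at (m, n) = (5, 0) (LHS = sin(5)² + 1 ≈ 1.92, RHS = 1).

Answer: Sometimes true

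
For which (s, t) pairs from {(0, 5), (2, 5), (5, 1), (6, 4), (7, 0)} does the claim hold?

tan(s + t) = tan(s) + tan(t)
(0, 5), (7, 0)

Testing each pair:
(0, 5): LHS = tan(5) ≈ -3.381, RHS = tan(5) ≈ -3.381 → holds
(2, 5): LHS = tan(7) ≈ 0.8714, RHS = tan(5) + tan(2) ≈ -5.566 → fails
(5, 1): LHS = tan(6) ≈ -0.291, RHS = tan(5) + tan(1) ≈ -1.823 → fails
(6, 4): LHS = tan(10) ≈ 0.6484, RHS = tan(6) + tan(4) ≈ 0.8668 → fails
(7, 0): LHS = tan(7) ≈ 0.8714, RHS = tan(7) ≈ 0.8714 → holds

2 of 5 pairs satisfy the claim.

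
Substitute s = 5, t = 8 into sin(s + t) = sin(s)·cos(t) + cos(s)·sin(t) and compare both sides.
LHS = sin(5 + 8) = sin(13) ≈ 0.4202
RHS = sin(5)·cos(8) + cos(5)·sin(8) = sin(5)·cos(8) + sin(8)·cos(5) ≈ 0.4202

LHS = RHS: the two sides agree.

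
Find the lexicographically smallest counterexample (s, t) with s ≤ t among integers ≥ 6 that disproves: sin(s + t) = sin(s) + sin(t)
(s, t) = (6, 6)

Substituting (6, 6) into the claim:
LHS = sin(6 + 6) = sin(12) ≈ -0.5366
RHS = sin(6) + sin(6) = 2·sin(6) ≈ -0.5588

Since LHS ≠ RHS, this pair disproves the claim, and no lexicographically smaller pair (s ≤ t, integers ≥ 6) does.

For instance (8, 11) is also a counterexample (LHS = sin(19) ≈ 0.1499, RHS = sin(11) + sin(8) ≈ -0.01063), but it's lexicographically larger.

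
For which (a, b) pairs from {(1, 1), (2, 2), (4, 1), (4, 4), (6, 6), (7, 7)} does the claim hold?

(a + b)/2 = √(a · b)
(1, 1), (2, 2), (4, 4), (6, 6), (7, 7)

Testing each pair:
(1, 1): LHS = 1, RHS = 1 → holds
(2, 2): LHS = 2, RHS = 2 → holds
(4, 1): LHS = 5/2, RHS = 2 → fails
(4, 4): LHS = 4, RHS = 4 → holds
(6, 6): LHS = 6, RHS = 6 → holds
(7, 7): LHS = 7, RHS = 7 → holds

5 of 6 pairs satisfy the claim.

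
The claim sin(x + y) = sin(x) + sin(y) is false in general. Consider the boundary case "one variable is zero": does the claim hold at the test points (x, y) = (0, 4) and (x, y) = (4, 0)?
At (0, 4): LHS = sin(4) ≈ -0.7568, RHS = sin(4) ≈ -0.7568 → equal
At (4, 0): LHS = sin(4) ≈ -0.7568, RHS = sin(4) ≈ -0.7568 → equal

So the claim does hold at both of these boundary points, even though it is not an identity.

Answer: Yes, holds at both test points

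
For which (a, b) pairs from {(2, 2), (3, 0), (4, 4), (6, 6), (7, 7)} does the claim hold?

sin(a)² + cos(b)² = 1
(2, 2), (4, 4), (6, 6), (7, 7)

Testing each pair:
(2, 2): LHS = cos(2)² + sin(2)² = 1, RHS = 1 → holds
(3, 0): LHS = sin(3)² + 1 ≈ 1.02, RHS = 1 → fails
(4, 4): LHS = cos(4)² + sin(4)² = 1, RHS = 1 → holds
(6, 6): LHS = sin(6)² + cos(6)² = 1, RHS = 1 → holds
(7, 7): LHS = sin(7)² + cos(7)² = 1, RHS = 1 → holds

4 of 5 pairs satisfy the claim.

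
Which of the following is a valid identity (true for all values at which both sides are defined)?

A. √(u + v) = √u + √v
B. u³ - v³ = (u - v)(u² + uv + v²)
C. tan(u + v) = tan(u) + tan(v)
A: fails at (4, 6) — LHS = √(10) ≈ 3.162, RHS = 2 + √(6) ≈ 4.449.
B: holds — e.g. at (2, 7), both sides equal -335.
C: fails at (2, 7) — LHS = tan(9) ≈ -0.4523, RHS = tan(2) + tan(7) ≈ -1.314.

Answer: B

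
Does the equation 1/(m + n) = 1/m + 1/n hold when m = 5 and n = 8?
Substituting m = 5, n = 8:

LHS = 1/(5 + 8) = 1/13
RHS = 1/5 + 1/8 = 13/40

LHS ≠ RHS, so the equation does not hold at this point.

Answer: Fails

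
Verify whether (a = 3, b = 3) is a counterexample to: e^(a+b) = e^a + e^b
Yes

Substituting a = 3, b = 3:
LHS = e^(3+3) = e^6 ≈ 403.4
RHS = e^3 + e^3 = 2·e^3 ≈ 40.17

Since LHS ≠ RHS, this pair disproves the claim.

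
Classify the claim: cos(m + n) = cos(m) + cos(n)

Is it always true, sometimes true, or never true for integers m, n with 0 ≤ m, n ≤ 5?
The claim fails for every pair in the range. For instance at (m, n) = (4, 4): LHS = cos(8) ≈ -0.1455, RHS = 2·cos(4) ≈ -1.307.

Answer: Never true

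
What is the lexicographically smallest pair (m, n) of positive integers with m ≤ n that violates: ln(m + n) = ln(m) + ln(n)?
Substituting (1, 1) into the claim:
LHS = ln(1 + 1) = ln(2) ≈ 0.6931
RHS = ln(1) + ln(1) = 0

Since LHS ≠ RHS, this pair disproves the claim, and no lexicographically smaller pair (m ≤ n, positive integers) does.

For instance (6, 6) is also a counterexample (LHS = ln(12) ≈ 2.485, RHS = 2·ln(6) ≈ 3.584), but it's lexicographically larger.

Answer: (m, n) = (1, 1)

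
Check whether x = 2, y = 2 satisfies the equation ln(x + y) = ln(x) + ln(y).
Substituting x = 2, y = 2:

LHS = ln(2 + 2) = ln(4) ≈ 1.386
RHS = ln(2) + ln(2) = 2·ln(2) ≈ 1.386

LHS = RHS, so the equation holds at this point.

Answer: Holds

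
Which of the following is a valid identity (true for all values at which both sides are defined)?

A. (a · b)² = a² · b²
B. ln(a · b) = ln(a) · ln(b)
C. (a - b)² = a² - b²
A

A: holds — e.g. at (4, 6), both sides equal 576.
B: fails at (3, 3) — LHS = ln(9) ≈ 2.197, RHS = ln(3)² ≈ 1.207.
C: fails at (6, 7) — LHS = 1, RHS = -13.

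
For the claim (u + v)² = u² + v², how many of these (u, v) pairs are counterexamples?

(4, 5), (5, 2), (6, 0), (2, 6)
3

Testing each pair:
(4, 5): LHS = 81, RHS = 41 → counterexample
(5, 2): LHS = 49, RHS = 29 → counterexample
(6, 0): LHS = 36, RHS = 36 → satisfies claim
(2, 6): LHS = 64, RHS = 40 → counterexample

That makes 3 counterexamples.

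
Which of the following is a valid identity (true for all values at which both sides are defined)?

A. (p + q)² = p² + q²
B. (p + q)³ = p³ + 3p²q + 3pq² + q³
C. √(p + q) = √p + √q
A: fails at (1, 3) — LHS = 16, RHS = 10.
B: holds — e.g. at (2, 4), both sides equal 216.
C: fails at (2, 7) — LHS = 3, RHS = √(2) + √(7) ≈ 4.06.

Answer: B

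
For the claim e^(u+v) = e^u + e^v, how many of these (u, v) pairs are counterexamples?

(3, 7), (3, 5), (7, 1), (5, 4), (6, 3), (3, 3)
6

Testing each pair:
(3, 7): LHS = e^10 ≈ 22026.5, RHS = e^3 + e^7 ≈ 1117 → counterexample
(3, 5): LHS = e^8 ≈ 2981, RHS = e^3 + e^5 ≈ 168.5 → counterexample
(7, 1): LHS = e^8 ≈ 2981, RHS = e + e^7 ≈ 1099 → counterexample
(5, 4): LHS = e^9 ≈ 8103, RHS = e^4 + e^5 ≈ 203 → counterexample
(6, 3): LHS = e^9 ≈ 8103, RHS = e^3 + e^6 ≈ 423.5 → counterexample
(3, 3): LHS = e^6 ≈ 403.4, RHS = 2·e^3 ≈ 40.17 → counterexample

That makes 6 counterexamples.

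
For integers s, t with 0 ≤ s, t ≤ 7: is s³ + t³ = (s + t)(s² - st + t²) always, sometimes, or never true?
Always true

The identity holds for every pair in the range. For instance at (s, t) = (2, 4): both sides equal 72.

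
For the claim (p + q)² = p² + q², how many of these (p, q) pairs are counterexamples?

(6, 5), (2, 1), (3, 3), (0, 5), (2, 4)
Testing each pair:
(6, 5): LHS = 121, RHS = 61 → counterexample
(2, 1): LHS = 9, RHS = 5 → counterexample
(3, 3): LHS = 36, RHS = 18 → counterexample
(0, 5): LHS = 25, RHS = 25 → satisfies claim
(2, 4): LHS = 36, RHS = 20 → counterexample

That makes 4 counterexamples.

Answer: 4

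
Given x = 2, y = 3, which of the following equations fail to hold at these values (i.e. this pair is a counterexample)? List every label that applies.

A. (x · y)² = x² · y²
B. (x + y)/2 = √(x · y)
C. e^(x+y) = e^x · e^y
Evaluating each claim at the given values:
A. LHS = 36, RHS = 36 → holds here (LHS = RHS)
B. LHS = 5/2, RHS = √(6) ≈ 2.449 → fails here (LHS ≠ RHS)
C. LHS = e^5 ≈ 148.4, RHS = e^5 ≈ 148.4 → holds here (LHS = RHS)

Answer: B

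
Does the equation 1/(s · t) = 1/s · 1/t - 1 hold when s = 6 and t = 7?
Substituting s = 6, t = 7:

LHS = 1/(6 · 7) = 1/42
RHS = 1/6 · 1/7 - 1 = -41/42

LHS ≠ RHS, so the equation does not hold at this point.

Answer: Fails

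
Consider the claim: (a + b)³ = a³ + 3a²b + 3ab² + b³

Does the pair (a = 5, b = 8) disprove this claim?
No

Substituting a = 5, b = 8:
LHS = (5 + 8)³ = 2197
RHS = 5³ + 3·5²·8 + 3·5·8² + 8³ = 2197

The sides agree, so this pair does not disprove the claim.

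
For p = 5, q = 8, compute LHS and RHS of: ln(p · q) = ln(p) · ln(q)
LHS = ln(5 · 8) = ln(40) ≈ 3.689
RHS = ln(5) · ln(8) ≈ 3.347

LHS ≠ RHS (they differ by about 0.3421), so the equation does not hold here.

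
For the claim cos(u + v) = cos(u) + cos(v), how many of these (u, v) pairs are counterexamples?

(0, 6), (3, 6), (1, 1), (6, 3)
Testing each pair:
(0, 6): LHS = cos(6) ≈ 0.9602, RHS = cos(6) + 1 ≈ 1.96 → counterexample
(3, 6): LHS = cos(9) ≈ -0.9111, RHS = cos(3) + cos(6) ≈ -0.02982 → counterexample
(1, 1): LHS = cos(2) ≈ -0.4161, RHS = 2·cos(1) ≈ 1.081 → counterexample
(6, 3): LHS = cos(9) ≈ -0.9111, RHS = cos(3) + cos(6) ≈ -0.02982 → counterexample

That makes 4 counterexamples.

Answer: 4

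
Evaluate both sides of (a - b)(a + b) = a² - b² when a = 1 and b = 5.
LHS = (1 - 5)(1 + 5) = -24
RHS = 1² - 5² = -24

LHS = RHS: the two sides agree.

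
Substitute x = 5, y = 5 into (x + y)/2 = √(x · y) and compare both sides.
LHS = (5 + 5)/2 = 5
RHS = √(5 · 5) = 5

LHS = RHS: the two sides agree.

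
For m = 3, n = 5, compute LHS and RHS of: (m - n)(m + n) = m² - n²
LHS = (3 - 5)(3 + 5) = -16
RHS = 3² - 5² = -16

LHS = RHS: the two sides agree.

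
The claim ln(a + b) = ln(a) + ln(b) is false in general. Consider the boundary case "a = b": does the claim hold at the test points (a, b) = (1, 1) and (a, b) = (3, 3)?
No, fails at both test points

At (1, 1): LHS = ln(2) ≈ 0.6931 ≠ RHS = 0
At (3, 3): LHS = ln(6) ≈ 1.792 ≠ RHS = 2·ln(3) ≈ 2.197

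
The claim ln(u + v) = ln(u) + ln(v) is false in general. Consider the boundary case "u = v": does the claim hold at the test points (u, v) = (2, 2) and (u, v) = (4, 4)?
Only at (2, 2)

At (2, 2): LHS = ln(4) ≈ 1.386, RHS = 2·ln(2) ≈ 1.386 → equal
At (4, 4): LHS = ln(8) ≈ 2.079 ≠ RHS = 2·ln(4) ≈ 2.773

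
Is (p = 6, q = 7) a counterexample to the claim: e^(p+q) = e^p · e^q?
Substituting p = 6, q = 7:
LHS = e^(6+7) = e^13 ≈ 442413.4
RHS = e^6 · e^7 = e^13 ≈ 442413.4

The sides agree, so this pair does not disprove the claim.

Answer: No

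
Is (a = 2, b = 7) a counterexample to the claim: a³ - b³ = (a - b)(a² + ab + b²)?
Substituting a = 2, b = 7:
LHS = 2³ - 7³ = -335
RHS = (2 - 7)(2² + 2·7 + 7²) = -335

The sides agree, so this pair does not disprove the claim.

Answer: No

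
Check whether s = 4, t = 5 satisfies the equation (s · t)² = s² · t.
Substituting s = 4, t = 5:

LHS = (4 · 5)² = 400
RHS = 4² · 5 = 80

LHS ≠ RHS, so the equation does not hold at this point.

Answer: Fails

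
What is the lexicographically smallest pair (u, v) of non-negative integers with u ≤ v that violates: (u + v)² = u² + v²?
At (0, 3): both sides equal 9, so it holds there.

Substituting (1, 1) into the claim:
LHS = (1 + 1)² = 4
RHS = 1² + 1² = 2

Since LHS ≠ RHS, this pair disproves the claim, and no lexicographically smaller pair (u ≤ v, non-negative integers) does.

For instance (5, 6) is also a counterexample (LHS = 121, RHS = 61), but it's lexicographically larger.

Answer: (u, v) = (1, 1)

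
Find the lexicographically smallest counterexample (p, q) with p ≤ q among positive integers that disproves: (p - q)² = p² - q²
(p, q) = (1, 2)

Substituting (1, 2) into the claim:
LHS = (1 - 2)² = 1
RHS = 1² - 2² = -3

Since LHS ≠ RHS, this pair disproves the claim, and no lexicographically smaller pair (p ≤ q, positive integers) does.

For instance (2, 6) is also a counterexample (LHS = 16, RHS = -32), but it's lexicographically larger.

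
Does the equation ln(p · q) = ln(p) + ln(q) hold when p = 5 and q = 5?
Substituting p = 5, q = 5:

LHS = ln(5 · 5) = ln(25) ≈ 3.219
RHS = ln(5) + ln(5) = 2·ln(5) ≈ 3.219

LHS = RHS, so the equation holds at this point.

Answer: Holds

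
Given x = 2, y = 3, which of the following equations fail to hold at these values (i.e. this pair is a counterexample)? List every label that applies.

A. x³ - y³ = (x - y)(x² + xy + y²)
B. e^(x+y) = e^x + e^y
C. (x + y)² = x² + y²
B, C

Evaluating each claim at the given values:
A. LHS = -19, RHS = -19 → holds here (LHS = RHS)
B. LHS = e^5 ≈ 148.4, RHS = e^2 + e^3 ≈ 27.47 → fails here (LHS ≠ RHS)
C. LHS = 25, RHS = 13 → fails here (LHS ≠ RHS)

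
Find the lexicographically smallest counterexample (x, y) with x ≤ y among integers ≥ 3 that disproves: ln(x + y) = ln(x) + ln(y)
Substituting (3, 3) into the claim:
LHS = ln(3 + 3) = ln(6) ≈ 1.792
RHS = ln(3) + ln(3) = 2·ln(3) ≈ 2.197

Since LHS ≠ RHS, this pair disproves the claim, and no lexicographically smaller pair (x ≤ y, integers ≥ 3) does.

For instance (5, 9) is also a counterexample (LHS = ln(14) ≈ 2.639, RHS = ln(5) + ln(9) ≈ 3.807), but it's lexicographically larger.

Answer: (x, y) = (3, 3)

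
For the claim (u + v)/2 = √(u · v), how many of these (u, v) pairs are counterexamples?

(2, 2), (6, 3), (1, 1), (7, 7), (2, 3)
Testing each pair:
(2, 2): LHS = 2, RHS = 2 → satisfies claim
(6, 3): LHS = 9/2, RHS = 3·√(2) ≈ 4.243 → counterexample
(1, 1): LHS = 1, RHS = 1 → satisfies claim
(7, 7): LHS = 7, RHS = 7 → satisfies claim
(2, 3): LHS = 5/2, RHS = √(6) ≈ 2.449 → counterexample

That makes 2 counterexamples.

Answer: 2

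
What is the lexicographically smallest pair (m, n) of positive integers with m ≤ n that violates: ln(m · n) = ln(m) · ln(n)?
At (1, 1): both sides equal 0, so it holds there.

Substituting (1, 2) into the claim:
LHS = ln(1 · 2) = ln(2) ≈ 0.6931
RHS = ln(1) · ln(2) = 0

Since LHS ≠ RHS, this pair disproves the claim, and no lexicographically smaller pair (m ≤ n, positive integers) does.

For instance (4, 6) is also a counterexample (LHS = ln(24) ≈ 3.178, RHS = ln(4)·ln(6) ≈ 2.484), but it's lexicographically larger.

Answer: (m, n) = (1, 2)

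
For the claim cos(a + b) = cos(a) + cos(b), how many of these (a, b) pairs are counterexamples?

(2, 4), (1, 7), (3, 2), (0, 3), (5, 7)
Testing each pair:
(2, 4): LHS = cos(6) ≈ 0.9602, RHS = cos(4) + cos(2) ≈ -1.07 → counterexample
(1, 7): LHS = cos(8) ≈ -0.1455, RHS = cos(1) + cos(7) ≈ 1.294 → counterexample
(3, 2): LHS = cos(5) ≈ 0.2837, RHS = cos(3) + cos(2) ≈ -1.406 → counterexample
(0, 3): LHS = cos(3) ≈ -0.99, RHS = cos(3) + 1 ≈ 0.01001 → counterexample
(5, 7): LHS = cos(12) ≈ 0.8439, RHS = cos(5) + cos(7) ≈ 1.038 → counterexample

That makes 5 counterexamples.

Answer: 5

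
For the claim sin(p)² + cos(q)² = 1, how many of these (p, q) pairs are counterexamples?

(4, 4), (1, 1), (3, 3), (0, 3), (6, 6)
Testing each pair:
(4, 4): LHS = cos(4)² + sin(4)² = 1, RHS = 1 → satisfies claim
(1, 1): LHS = cos(1)² + sin(1)² = 1, RHS = 1 → satisfies claim
(3, 3): LHS = sin(3)² + cos(3)² = 1, RHS = 1 → satisfies claim
(0, 3): LHS = cos(3)² ≈ 0.9801, RHS = 1 → counterexample
(6, 6): LHS = sin(6)² + cos(6)² = 1, RHS = 1 → satisfies claim

That makes 1 counterexample.

Answer: 1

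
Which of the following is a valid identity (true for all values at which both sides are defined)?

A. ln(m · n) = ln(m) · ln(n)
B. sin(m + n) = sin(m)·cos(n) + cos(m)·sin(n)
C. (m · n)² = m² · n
A: fails at (2, 7) — LHS = ln(14) ≈ 2.639, RHS = ln(2)·ln(7) ≈ 1.349.
B: holds — e.g. at (2, 3), both sides equal sin(5) ≈ -0.9589.
C: fails at (2, 7) — LHS = 196, RHS = 28.

Answer: B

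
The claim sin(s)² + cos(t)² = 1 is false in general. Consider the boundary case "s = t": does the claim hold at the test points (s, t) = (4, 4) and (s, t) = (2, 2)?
At (4, 4): LHS = cos(4)² + sin(4)² = 1, RHS = 1 → equal
At (2, 2): LHS = cos(2)² + sin(2)² = 1, RHS = 1 → equal

So the claim does hold at both of these boundary points, even though it is not an identity.

Answer: Yes, holds at both test points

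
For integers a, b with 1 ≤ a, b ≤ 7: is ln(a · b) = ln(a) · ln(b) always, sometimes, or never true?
It holds at (a, b) = (1, 1) (both sides equal 0), but fails at (a, b) = (3, 5) (LHS = ln(15) ≈ 2.708, RHS = ln(3)·ln(5) ≈ 1.768).

Answer: Sometimes true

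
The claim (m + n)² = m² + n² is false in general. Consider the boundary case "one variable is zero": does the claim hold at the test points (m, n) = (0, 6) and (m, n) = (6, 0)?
At (0, 6): LHS = 36, RHS = 36 → equal
At (6, 0): LHS = 36, RHS = 36 → equal

So the claim does hold at both of these boundary points, even though it is not an identity.

Answer: Yes, holds at both test points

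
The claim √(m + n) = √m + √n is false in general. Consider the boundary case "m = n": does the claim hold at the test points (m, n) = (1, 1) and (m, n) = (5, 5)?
At (1, 1): LHS = √(2) ≈ 1.414 ≠ RHS = 2
At (5, 5): LHS = √(10) ≈ 3.162 ≠ RHS = 2·√(5) ≈ 4.472

Answer: No, fails at both test points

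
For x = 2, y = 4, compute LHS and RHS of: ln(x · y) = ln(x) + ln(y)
LHS = ln(2 · 4) = ln(8) ≈ 2.079
RHS = ln(2) + ln(4) ≈ 2.079

LHS = RHS: the two sides agree.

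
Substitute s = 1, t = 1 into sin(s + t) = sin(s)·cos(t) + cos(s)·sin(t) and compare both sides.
LHS = sin(1 + 1) = sin(2) ≈ 0.9093
RHS = sin(1)·cos(1) + cos(1)·sin(1) = 2·sin(1)·cos(1) ≈ 0.9093

LHS = RHS: the two sides agree.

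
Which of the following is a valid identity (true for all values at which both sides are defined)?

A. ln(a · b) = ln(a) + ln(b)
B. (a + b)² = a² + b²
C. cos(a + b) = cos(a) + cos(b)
A

A: holds — e.g. at (6, 7), both sides equal ln(42) ≈ 3.738.
B: fails at (3, 3) — LHS = 36, RHS = 18.
C: fails at (2, 4) — LHS = cos(6) ≈ 0.9602, RHS = cos(4) + cos(2) ≈ -1.07.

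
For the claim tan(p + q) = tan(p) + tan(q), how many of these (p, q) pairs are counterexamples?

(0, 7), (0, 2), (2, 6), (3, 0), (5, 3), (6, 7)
3

Testing each pair:
(0, 7): LHS = tan(7) ≈ 0.8714, RHS = tan(7) ≈ 0.8714 → satisfies claim
(0, 2): LHS = tan(2) ≈ -2.185, RHS = tan(2) ≈ -2.185 → satisfies claim
(2, 6): LHS = tan(8) ≈ -6.8, RHS = tan(2) + tan(6) ≈ -2.476 → counterexample
(3, 0): LHS = tan(3) ≈ -0.1425, RHS = tan(3) ≈ -0.1425 → satisfies claim
(5, 3): LHS = tan(8) ≈ -6.8, RHS = tan(5) + tan(3) ≈ -3.523 → counterexample
(6, 7): LHS = tan(13) ≈ 0.463, RHS = tan(6) + tan(7) ≈ 0.5804 → counterexample

That makes 3 counterexamples.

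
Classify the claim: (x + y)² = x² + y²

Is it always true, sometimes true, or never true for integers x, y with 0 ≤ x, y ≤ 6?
Sometimes true

It holds at (x, y) = (4, 0) (both sides equal 16), but fails at (x, y) = (6, 6) (LHS = 144, RHS = 72).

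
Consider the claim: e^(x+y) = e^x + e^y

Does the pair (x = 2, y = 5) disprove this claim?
Yes

Substituting x = 2, y = 5:
LHS = e^(2+5) = e^7 ≈ 1097
RHS = e^2 + e^5 ≈ 155.8

Since LHS ≠ RHS, this pair disproves the claim.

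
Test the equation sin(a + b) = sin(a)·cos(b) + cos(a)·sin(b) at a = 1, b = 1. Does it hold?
Holds

Substituting a = 1, b = 1:

LHS = sin(1 + 1) = sin(2) ≈ 0.9093
RHS = sin(1)·cos(1) + cos(1)·sin(1) = 2·sin(1)·cos(1) ≈ 0.9093

LHS = RHS, so the equation holds at this point.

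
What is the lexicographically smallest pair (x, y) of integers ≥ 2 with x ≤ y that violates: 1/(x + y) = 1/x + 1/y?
(x, y) = (2, 2)

Substituting (2, 2) into the claim:
LHS = 1/(2 + 2) = 1/4
RHS = 1/2 + 1/2 = 1

Since LHS ≠ RHS, this pair disproves the claim, and no lexicographically smaller pair (x ≤ y, integers ≥ 2) does.

For instance (3, 7) is also a counterexample (LHS = 1/10, RHS = 10/21), but it's lexicographically larger.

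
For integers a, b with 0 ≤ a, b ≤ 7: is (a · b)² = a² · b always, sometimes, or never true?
Sometimes true

It holds at (a, b) = (5, 1) (both sides equal 25), but fails at (a, b) = (5, 2) (LHS = 100, RHS = 50).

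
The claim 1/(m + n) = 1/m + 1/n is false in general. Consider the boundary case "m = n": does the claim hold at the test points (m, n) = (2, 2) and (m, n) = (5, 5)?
No, fails at both test points

At (2, 2): LHS = 1/4 ≠ RHS = 1
At (5, 5): LHS = 1/10 ≠ RHS = 2/5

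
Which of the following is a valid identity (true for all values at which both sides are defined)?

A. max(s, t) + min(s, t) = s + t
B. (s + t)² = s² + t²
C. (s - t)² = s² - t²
A

A: holds — e.g. at (2, 4), both sides equal 6.
B: fails at (1, 2) — LHS = 9, RHS = 5.
C: fails at (1, 2) — LHS = 1, RHS = -3.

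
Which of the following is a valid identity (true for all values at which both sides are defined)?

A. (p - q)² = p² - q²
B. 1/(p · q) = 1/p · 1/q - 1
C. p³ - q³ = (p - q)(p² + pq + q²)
A: fails at (5, 8) — LHS = 9, RHS = -39.
B: fails at (5, 8) — LHS = 1/40, RHS = -39/40.
C: holds — e.g. at (5, 8), both sides equal -387.

Answer: C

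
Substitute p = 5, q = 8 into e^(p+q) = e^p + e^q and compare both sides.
LHS = e^(5+8) = e^13 ≈ 442413.4
RHS = e^5 + e^8 ≈ 3129

LHS ≠ RHS (they differ by about 439284.0), so the equation does not hold here.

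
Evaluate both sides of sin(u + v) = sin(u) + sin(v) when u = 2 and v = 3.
LHS = sin(2 + 3) = sin(5) ≈ -0.9589
RHS = sin(2) + sin(3) ≈ 1.05

LHS ≠ RHS (they differ by about 2.009), so the equation does not hold here.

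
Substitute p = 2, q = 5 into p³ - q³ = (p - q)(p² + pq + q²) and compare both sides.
LHS = 2³ - 5³ = -117
RHS = (2 - 5)(2² + 2·5 + 5²) = -117

LHS = RHS: the two sides agree.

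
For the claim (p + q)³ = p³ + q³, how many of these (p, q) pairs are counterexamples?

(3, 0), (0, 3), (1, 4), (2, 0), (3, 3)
Testing each pair:
(3, 0): LHS = 27, RHS = 27 → satisfies claim
(0, 3): LHS = 27, RHS = 27 → satisfies claim
(1, 4): LHS = 125, RHS = 65 → counterexample
(2, 0): LHS = 8, RHS = 8 → satisfies claim
(3, 3): LHS = 216, RHS = 54 → counterexample

That makes 2 counterexamples.

Answer: 2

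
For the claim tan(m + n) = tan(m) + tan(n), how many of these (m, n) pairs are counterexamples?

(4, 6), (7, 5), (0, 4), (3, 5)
Testing each pair:
(4, 6): LHS = tan(10) ≈ 0.6484, RHS = tan(6) + tan(4) ≈ 0.8668 → counterexample
(7, 5): LHS = tan(12) ≈ -0.6359, RHS = tan(5) + tan(7) ≈ -2.509 → counterexample
(0, 4): LHS = tan(4) ≈ 1.158, RHS = tan(4) ≈ 1.158 → satisfies claim
(3, 5): LHS = tan(8) ≈ -6.8, RHS = tan(5) + tan(3) ≈ -3.523 → counterexample

That makes 3 counterexamples.

Answer: 3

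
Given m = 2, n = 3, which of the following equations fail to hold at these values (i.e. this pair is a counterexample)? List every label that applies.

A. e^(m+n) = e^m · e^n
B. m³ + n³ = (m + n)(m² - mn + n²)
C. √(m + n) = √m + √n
C

Evaluating each claim at the given values:
A. LHS = e^5 ≈ 148.4, RHS = e^5 ≈ 148.4 → holds here (LHS = RHS)
B. LHS = 35, RHS = 35 → holds here (LHS = RHS)
C. LHS = √(5) ≈ 2.236, RHS = √(2) + √(3) ≈ 3.146 → fails here (LHS ≠ RHS)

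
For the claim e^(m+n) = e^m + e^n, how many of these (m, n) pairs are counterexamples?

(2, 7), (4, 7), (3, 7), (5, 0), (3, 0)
Testing each pair:
(2, 7): LHS = e^9 ≈ 8103, RHS = e^2 + e^7 ≈ 1104 → counterexample
(4, 7): LHS = e^11 ≈ 59874.1, RHS = e^4 + e^7 ≈ 1151 → counterexample
(3, 7): LHS = e^10 ≈ 22026.5, RHS = e^3 + e^7 ≈ 1117 → counterexample
(5, 0): LHS = e^5 ≈ 148.4, RHS = 1 + e^5 ≈ 149.4 → counterexample
(3, 0): LHS = e^3 ≈ 20.09, RHS = 1 + e^3 ≈ 21.09 → counterexample

That makes 5 counterexamples.

Answer: 5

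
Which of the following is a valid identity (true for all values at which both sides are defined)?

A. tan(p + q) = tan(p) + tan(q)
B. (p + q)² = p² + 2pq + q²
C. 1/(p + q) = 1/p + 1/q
B

A: fails at (3, 7) — LHS = tan(10) ≈ 0.6484, RHS = tan(3) + tan(7) ≈ 0.7289.
B: holds — e.g. at (5, 5), both sides equal 100.
C: fails at (5, 5) — LHS = 1/10, RHS = 2/5.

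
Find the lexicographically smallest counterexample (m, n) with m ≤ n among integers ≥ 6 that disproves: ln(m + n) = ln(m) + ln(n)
Substituting (6, 6) into the claim:
LHS = ln(6 + 6) = ln(12) ≈ 2.485
RHS = ln(6) + ln(6) = 2·ln(6) ≈ 3.584

Since LHS ≠ RHS, this pair disproves the claim, and no lexicographically smaller pair (m ≤ n, integers ≥ 6) does.

For instance (7, 9) is also a counterexample (LHS = ln(16) ≈ 2.773, RHS = ln(7) + ln(9) ≈ 4.143), but it's lexicographically larger.

Answer: (m, n) = (6, 6)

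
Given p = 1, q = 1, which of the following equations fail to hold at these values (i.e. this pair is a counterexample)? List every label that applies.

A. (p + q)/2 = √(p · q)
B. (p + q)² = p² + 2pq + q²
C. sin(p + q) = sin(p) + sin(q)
Evaluating each claim at the given values:
A. LHS = 1, RHS = 1 → holds here (LHS = RHS)
B. LHS = 4, RHS = 4 → holds here (LHS = RHS)
C. LHS = sin(2) ≈ 0.9093, RHS = 2·sin(1) ≈ 1.683 → fails here (LHS ≠ RHS)

Answer: C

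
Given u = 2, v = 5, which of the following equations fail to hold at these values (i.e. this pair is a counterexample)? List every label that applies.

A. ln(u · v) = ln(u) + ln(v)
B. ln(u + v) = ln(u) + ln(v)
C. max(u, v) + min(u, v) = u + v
B

Evaluating each claim at the given values:
A. LHS = ln(10) ≈ 2.303, RHS = ln(2) + ln(5) ≈ 2.303 → holds here (LHS = RHS)
B. LHS = ln(7) ≈ 1.946, RHS = ln(2) + ln(5) ≈ 2.303 → fails here (LHS ≠ RHS)
C. LHS = 7, RHS = 7 → holds here (LHS = RHS)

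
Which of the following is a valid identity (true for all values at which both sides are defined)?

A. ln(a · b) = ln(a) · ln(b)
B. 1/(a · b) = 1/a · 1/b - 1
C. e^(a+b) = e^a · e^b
C

A: fails at (2, 3) — LHS = ln(6) ≈ 1.792, RHS = ln(2)·ln(3) ≈ 0.7615.
B: fails at (1, 4) — LHS = 1/4, RHS = -3/4.
C: holds — e.g. at (4, 5), both sides equal e^9 ≈ 8103.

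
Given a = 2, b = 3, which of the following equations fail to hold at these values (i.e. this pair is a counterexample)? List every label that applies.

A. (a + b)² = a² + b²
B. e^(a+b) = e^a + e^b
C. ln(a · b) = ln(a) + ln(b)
A, B

Evaluating each claim at the given values:
A. LHS = 25, RHS = 13 → fails here (LHS ≠ RHS)
B. LHS = e^5 ≈ 148.4, RHS = e^2 + e^3 ≈ 27.47 → fails here (LHS ≠ RHS)
C. LHS = ln(6) ≈ 1.792, RHS = ln(2) + ln(3) ≈ 1.792 → holds here (LHS = RHS)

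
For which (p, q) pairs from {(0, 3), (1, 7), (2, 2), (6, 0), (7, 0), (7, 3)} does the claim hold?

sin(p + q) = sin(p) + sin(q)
(0, 3), (6, 0), (7, 0)

Testing each pair:
(0, 3): LHS = sin(3) ≈ 0.1411, RHS = sin(3) ≈ 0.1411 → holds
(1, 7): LHS = sin(8) ≈ 0.9894, RHS = sin(7) + sin(1) ≈ 1.498 → fails
(2, 2): LHS = sin(4) ≈ -0.7568, RHS = 2·sin(2) ≈ 1.819 → fails
(6, 0): LHS = sin(6) ≈ -0.2794, RHS = sin(6) ≈ -0.2794 → holds
(7, 0): LHS = sin(7) ≈ 0.657, RHS = sin(7) ≈ 0.657 → holds
(7, 3): LHS = sin(10) ≈ -0.544, RHS = sin(3) + sin(7) ≈ 0.7981 → fails

3 of 6 pairs satisfy the claim.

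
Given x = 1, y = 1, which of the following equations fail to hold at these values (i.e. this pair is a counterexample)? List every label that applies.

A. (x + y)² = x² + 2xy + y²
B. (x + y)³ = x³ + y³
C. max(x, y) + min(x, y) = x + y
Evaluating each claim at the given values:
A. LHS = 4, RHS = 4 → holds here (LHS = RHS)
B. LHS = 8, RHS = 2 → fails here (LHS ≠ RHS)
C. LHS = 2, RHS = 2 → holds here (LHS = RHS)

Answer: B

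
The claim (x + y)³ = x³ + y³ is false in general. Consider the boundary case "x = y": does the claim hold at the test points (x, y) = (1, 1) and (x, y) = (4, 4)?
No, fails at both test points

At (1, 1): LHS = 8 ≠ RHS = 2
At (4, 4): LHS = 512 ≠ RHS = 128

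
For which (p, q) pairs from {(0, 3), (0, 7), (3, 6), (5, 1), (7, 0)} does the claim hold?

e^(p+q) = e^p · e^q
All pairs

Testing each pair:
(0, 3): LHS = e^3 ≈ 20.09, RHS = e^3 ≈ 20.09 → holds
(0, 7): LHS = e^7 ≈ 1097, RHS = e^7 ≈ 1097 → holds
(3, 6): LHS = e^9 ≈ 8103, RHS = e^9 ≈ 8103 → holds
(5, 1): LHS = e^6 ≈ 403.4, RHS = e^6 ≈ 403.4 → holds
(7, 0): LHS = e^7 ≈ 1097, RHS = e^7 ≈ 1097 → holds

Every pair satisfies the claim.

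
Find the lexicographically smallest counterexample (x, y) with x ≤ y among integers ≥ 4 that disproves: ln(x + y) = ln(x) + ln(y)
(x, y) = (4, 4)

Substituting (4, 4) into the claim:
LHS = ln(4 + 4) = ln(8) ≈ 2.079
RHS = ln(4) + ln(4) = 2·ln(4) ≈ 2.773

Since LHS ≠ RHS, this pair disproves the claim, and no lexicographically smaller pair (x ≤ y, integers ≥ 4) does.

For instance (5, 11) is also a counterexample (LHS = ln(16) ≈ 2.773, RHS = ln(5) + ln(11) ≈ 4.007), but it's lexicographically larger.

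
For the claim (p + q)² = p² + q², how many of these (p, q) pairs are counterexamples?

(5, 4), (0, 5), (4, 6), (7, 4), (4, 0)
Testing each pair:
(5, 4): LHS = 81, RHS = 41 → counterexample
(0, 5): LHS = 25, RHS = 25 → satisfies claim
(4, 6): LHS = 100, RHS = 52 → counterexample
(7, 4): LHS = 121, RHS = 65 → counterexample
(4, 0): LHS = 16, RHS = 16 → satisfies claim

That makes 3 counterexamples.

Answer: 3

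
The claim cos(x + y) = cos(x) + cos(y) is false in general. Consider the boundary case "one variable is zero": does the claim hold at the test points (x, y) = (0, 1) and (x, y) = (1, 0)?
No, fails at both test points

At (0, 1): LHS = cos(1) ≈ 0.5403 ≠ RHS = cos(1) + 1 ≈ 1.54
At (1, 0): LHS = cos(1) ≈ 0.5403 ≠ RHS = cos(1) + 1 ≈ 1.54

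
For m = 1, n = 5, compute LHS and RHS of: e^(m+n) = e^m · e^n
LHS = e^(1+5) = e^6 ≈ 403.4
RHS = e^1 · e^5 = e^6 ≈ 403.4

LHS = RHS: the two sides agree.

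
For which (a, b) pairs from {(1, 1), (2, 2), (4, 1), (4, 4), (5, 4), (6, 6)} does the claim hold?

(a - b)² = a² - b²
Testing each pair:
(1, 1): LHS = 0, RHS = 0 → holds
(2, 2): LHS = 0, RHS = 0 → holds
(4, 1): LHS = 9, RHS = 15 → fails
(4, 4): LHS = 0, RHS = 0 → holds
(5, 4): LHS = 1, RHS = 9 → fails
(6, 6): LHS = 0, RHS = 0 → holds

4 of 6 pairs satisfy the claim.

Answer: (1, 1), (2, 2), (4, 4), (6, 6)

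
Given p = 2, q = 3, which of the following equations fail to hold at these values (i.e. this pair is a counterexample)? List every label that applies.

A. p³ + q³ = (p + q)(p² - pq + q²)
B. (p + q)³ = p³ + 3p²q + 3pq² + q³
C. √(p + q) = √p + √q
Evaluating each claim at the given values:
A. LHS = 35, RHS = 35 → holds here (LHS = RHS)
B. LHS = 125, RHS = 125 → holds here (LHS = RHS)
C. LHS = √(5) ≈ 2.236, RHS = √(2) + √(3) ≈ 3.146 → fails here (LHS ≠ RHS)

Answer: C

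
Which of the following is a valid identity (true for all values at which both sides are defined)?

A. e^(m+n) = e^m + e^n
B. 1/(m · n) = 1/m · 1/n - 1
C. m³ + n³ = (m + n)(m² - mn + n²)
A: fails at (2, 3) — LHS = e^5 ≈ 148.4, RHS = e^2 + e^3 ≈ 27.47.
B: fails at (4, 5) — LHS = 1/20, RHS = -19/20.
C: holds — e.g. at (2, 4), both sides equal 72.

Answer: C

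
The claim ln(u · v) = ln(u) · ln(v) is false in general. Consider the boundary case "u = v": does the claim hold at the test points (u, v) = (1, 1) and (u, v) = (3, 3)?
Only at (1, 1)

At (1, 1): LHS = 0, RHS = 0 → equal
At (3, 3): LHS = ln(9) ≈ 2.197 ≠ RHS = ln(3)² ≈ 1.207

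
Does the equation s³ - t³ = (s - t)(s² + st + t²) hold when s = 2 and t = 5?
Substituting s = 2, t = 5:

LHS = 2³ - 5³ = -117
RHS = (2 - 5)(2² + 2·5 + 5²) = -117

LHS = RHS, so the equation holds at this point.

Answer: Holds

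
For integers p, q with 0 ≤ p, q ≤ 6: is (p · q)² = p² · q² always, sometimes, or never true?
Always true

The identity holds for every pair in the range. For instance at (p, q) = (3, 5): both sides equal 225.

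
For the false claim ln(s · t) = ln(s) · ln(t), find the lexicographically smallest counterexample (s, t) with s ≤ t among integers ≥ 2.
Substituting (2, 2) into the claim:
LHS = ln(2 · 2) = ln(4) ≈ 1.386
RHS = ln(2) · ln(2) = ln(2)² ≈ 0.4805

Since LHS ≠ RHS, this pair disproves the claim, and no lexicographically smaller pair (s ≤ t, integers ≥ 2) does.

For instance (2, 8) is also a counterexample (LHS = ln(16) ≈ 2.773, RHS = ln(2)·ln(8) ≈ 1.441), but it's lexicographically larger.

Answer: (s, t) = (2, 2)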